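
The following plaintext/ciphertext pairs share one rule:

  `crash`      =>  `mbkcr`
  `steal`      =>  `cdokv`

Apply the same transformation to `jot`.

tyd

Compare letters: c→m is +10, r→b is +10, a→k is +10 — a constant shift. Every letter moves 10 places later in the alphabet, wrapping around z→a.
On jot: j+10=t, o+10=y, t+10=d.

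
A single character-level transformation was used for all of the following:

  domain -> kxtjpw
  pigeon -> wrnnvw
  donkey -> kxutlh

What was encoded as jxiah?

cobra

It's a Vigenère-style cipher with numeric key [7,9]: position i shifts by key[i mod 2].
Reversing it on jxiah: j−7=c, x−9=o, i−7=b, a−9=r, h−7=a.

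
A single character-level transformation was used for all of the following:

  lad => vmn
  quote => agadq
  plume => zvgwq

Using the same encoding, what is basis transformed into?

The shift depends on letter class: consonant l→v is +10, but vowel a→m is +12. Two shifts are in play — +12 for a/e/i/o/u, +10 for every other letter.
On basis: b(cons)+10=l, a(vowel)+12=m, s(cons)+10=c, i(vowel)+12=u, s(cons)+10=c.

lmcuc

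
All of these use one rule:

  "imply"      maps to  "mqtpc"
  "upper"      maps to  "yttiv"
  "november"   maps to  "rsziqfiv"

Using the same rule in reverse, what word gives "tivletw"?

perhaps

Compare letters: i→m is +4, m→q is +4, p→t is +4 — a constant shift. This is a Caesar cipher with shift 4.
Decoding tivletw: t−4=p, i−4=e, v−4=r, l−4=h, e−4=a, t−4=p, w−4=s.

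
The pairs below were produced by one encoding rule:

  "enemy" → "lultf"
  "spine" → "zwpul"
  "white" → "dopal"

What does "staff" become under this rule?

Compare letters: e→l is +7, n→u is +7, e→l is +7 — a constant shift. It's a constant shift of +7 (ROT7).
Applying it to staff: s+7=z, t+7=a, a+7=h, f+7=m, f+7=m.

zahmm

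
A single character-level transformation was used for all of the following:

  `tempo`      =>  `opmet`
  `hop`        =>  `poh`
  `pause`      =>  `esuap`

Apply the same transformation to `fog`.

gof

The output letters match the input read backwards: tempo reversed is opmet. The word is simply reversed.
For fog: reverse → gof.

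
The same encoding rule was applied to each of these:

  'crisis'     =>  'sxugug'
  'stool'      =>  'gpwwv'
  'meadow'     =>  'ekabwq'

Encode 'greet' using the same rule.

c(2)→s(18) and r(17)→x(23) fit y≡9x+0 (mod 26); the inverse of 9 mod 26 is 3. This is an affine cipher: with a=0,…,z=25, each position x becomes (9x+0) mod 26.
Applying it to greet: g(6)→9·6+0≡2=c; r(17)→9·17+0≡23=x; e(4)→9·4+0≡10=k; e(4)→9·4+0≡10=k; t(19)→9·19+0≡15=p (all mod 26).

cxkkp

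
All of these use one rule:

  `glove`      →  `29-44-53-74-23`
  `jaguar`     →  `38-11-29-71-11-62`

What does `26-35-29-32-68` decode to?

fight

g(#7)→29 and l(#12)→44: differences scale by 3, so n = 3·pos + 8. With a=1..z=26, the number is 3·pos + 8.
Reversing it on 26-35-29-32-68: 26→(26−8)÷3=6=f, 35→(35−8)÷3=9=i, 29→(29−8)÷3=7=g, 32→(32−8)÷3=8=h, 68→(68−8)÷3=20=t.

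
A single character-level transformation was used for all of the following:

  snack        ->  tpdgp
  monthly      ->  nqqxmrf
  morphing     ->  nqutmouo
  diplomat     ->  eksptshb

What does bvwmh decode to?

attic

In snack: s→t is +1, n→p is +2, a→d is +3, c→g is +4 — the shift increases by 1 each position. Letter i (0-indexed) is shifted by i+1, so successive shifts are 1, 2, 3, ….
Undoing it on bvwmh: b−1=a, v−2=t, w−3=t, m−4=i, h−5=c.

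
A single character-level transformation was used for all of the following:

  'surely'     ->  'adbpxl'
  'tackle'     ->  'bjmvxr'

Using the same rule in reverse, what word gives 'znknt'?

In surely: s→a is +8, u→d is +9, r→b is +10, e→p is +11 — the shift increases by 1 each position. Letter i (0-indexed) is shifted by i+8, so successive shifts are 8, 9, 10, ….
Decoding znknt: z−8=r, n−9=e, k−10=a, n−11=c, t−12=h.

reach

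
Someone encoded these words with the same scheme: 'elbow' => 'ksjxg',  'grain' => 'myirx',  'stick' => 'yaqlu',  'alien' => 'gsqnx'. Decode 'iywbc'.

Each letter shifts forward by (position + 6), i.e. 6, 7, 8, … — the shift grows by one for each successive letter.
Decoding iywbc: i−6=c, y−7=r, w−8=o, b−9=s, c−10=s.

cross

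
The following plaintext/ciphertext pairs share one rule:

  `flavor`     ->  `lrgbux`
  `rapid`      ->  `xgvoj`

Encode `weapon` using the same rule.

ckgvut

It's a constant shift of +6 (ROT6).
For weapon: w+6=c, e+6=k, a+6=g, p+6=v, o+6=u, n+6=t.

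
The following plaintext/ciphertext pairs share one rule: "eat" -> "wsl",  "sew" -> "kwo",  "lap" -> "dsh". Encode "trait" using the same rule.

Compare letters: e→w is +18, a→s is +18, t→l is +18 — a constant shift. It's a constant shift of +18 (ROT18).
For trait: t+18=l, r+18=j, a+18=s, i+18=a, t+18=l.

ljsal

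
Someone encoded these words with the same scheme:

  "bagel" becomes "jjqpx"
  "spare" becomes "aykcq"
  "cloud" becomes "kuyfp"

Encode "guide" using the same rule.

odsoq

In bagel: b→j is +8, a→j is +9, g→q is +10, e→p is +11 — the shift increases by 1 each position. Letter i (0-indexed) is shifted by i+8, so successive shifts are 8, 9, 10, ….
Applying it to guide: g+8=o, u+9=d, i+10=s, d+11=o, e+12=q.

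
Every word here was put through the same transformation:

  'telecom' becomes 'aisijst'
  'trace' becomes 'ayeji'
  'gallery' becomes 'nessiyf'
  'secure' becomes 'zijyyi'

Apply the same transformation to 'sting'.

zamun

The shift depends on letter class: consonant t→a is +7, but vowel e→i is +4. Two shifts are in play — +4 for a/e/i/o/u, +7 for every other letter.
For sting: s(cons)+7=z, t(cons)+7=a, i(vowel)+4=m, n(cons)+7=u, g(cons)+7=n.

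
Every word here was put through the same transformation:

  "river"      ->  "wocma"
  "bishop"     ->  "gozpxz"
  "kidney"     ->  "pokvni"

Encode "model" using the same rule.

rukmu

Letter i (0-indexed) is shifted by i+5, so successive shifts are 5, 6, 7, ….
Applying it to model: m+5=r, o+6=u, d+7=k, e+8=m, l+9=u.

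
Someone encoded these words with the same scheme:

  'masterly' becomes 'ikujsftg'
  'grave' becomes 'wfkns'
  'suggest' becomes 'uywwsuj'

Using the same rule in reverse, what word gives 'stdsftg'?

elderly

m(12)→i(8) and a(0)→k(10) fit y≡15x+10 (mod 26); the inverse of 15 mod 26 is 7. Treating letters as 0–25, the rule is x ↦ 15x + 10 (mod 26).
Decoding stdsftg: s(18)→7·(18−10)≡4=e; t(19)→7·(19−10)≡11=l; d(3)→7·(3−10)≡3=d; s(18)→7·(18−10)≡4=e; f(5)→7·(5−10)≡17=r; t(19)→7·(19−10)≡11=l; g(6)→7·(6−10)≡24=y (all mod 26).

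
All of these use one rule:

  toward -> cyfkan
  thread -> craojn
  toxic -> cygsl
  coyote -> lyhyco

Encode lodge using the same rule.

uymqn

Shifts by position in toward: pos 0: t→c (+9), pos 1: o→y (+10), pos 2: w→f (+9), pos 3: a→k (+10) — repeating every 2. The shifts repeat in a cycle of length 2: positions 0,1,… shift by +9, +10, then the pattern repeats.
For lodge: l+9=u, o+10=y, d+9=m, g+10=q, e+9=n.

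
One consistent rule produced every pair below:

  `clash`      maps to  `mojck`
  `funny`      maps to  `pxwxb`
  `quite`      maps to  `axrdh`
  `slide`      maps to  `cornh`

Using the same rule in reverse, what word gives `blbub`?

risky

Shifts by position in clash: pos 0: c→m (+10), pos 1: l→o (+3), pos 2: a→j (+9), pos 3: s→c (+10), pos 4: h→k (+3) — repeating every 3. The shifts repeat in a cycle of length 3: positions 0,1,… shift by +10, +3, +9, then the pattern repeats.
Decoding blbub: b−10=r, l−3=i, b−9=s, u−10=k, b−3=y.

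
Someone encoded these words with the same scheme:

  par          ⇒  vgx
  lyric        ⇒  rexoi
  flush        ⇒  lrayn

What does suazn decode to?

mouth

Compare letters: p→v is +6, a→g is +6, r→x is +6 — a constant shift. Every letter moves 6 places later in the alphabet, wrapping around z→a.
Reversing it on suazn: s−6=m, u−6=o, a−6=u, z−6=t, n−6=h.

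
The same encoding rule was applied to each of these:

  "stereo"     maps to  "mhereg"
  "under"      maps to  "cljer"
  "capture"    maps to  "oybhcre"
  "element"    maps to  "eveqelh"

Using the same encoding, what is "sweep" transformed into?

mseeb

s(18)→m(12) and t(19)→h(7) fit y≡21x+24 (mod 26); the inverse of 21 mod 26 is 5. Treating letters as 0–25, the rule is x ↦ 21x + 24 (mod 26).
For sweep: s(18)→21·18+24≡12=m; w(22)→21·22+24≡18=s; e(4)→21·4+24≡4=e; e(4)→21·4+24≡4=e; p(15)→21·15+24≡1=b (all mod 26).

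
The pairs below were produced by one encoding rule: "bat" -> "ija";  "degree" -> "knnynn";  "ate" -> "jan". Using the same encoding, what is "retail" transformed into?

ynajrs

The shift depends on letter class: consonant b→i is +7, but vowel a→j is +9. The rule splits by letter class: vowels +9, consonants +7.
Applying it to retail: r(cons)+7=y, e(vowel)+9=n, t(cons)+7=a, a(vowel)+9=j, i(vowel)+9=r, l(cons)+7=s.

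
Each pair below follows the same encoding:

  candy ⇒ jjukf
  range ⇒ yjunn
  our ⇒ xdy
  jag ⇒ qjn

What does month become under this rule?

txuao

The shift depends on letter class: consonant c→j is +7, but vowel a→j is +9. Two shifts are in play — +9 for a/e/i/o/u, +7 for every other letter.
For month: m(cons)+7=t, o(vowel)+9=x, n(cons)+7=u, t(cons)+7=a, h(cons)+7=o.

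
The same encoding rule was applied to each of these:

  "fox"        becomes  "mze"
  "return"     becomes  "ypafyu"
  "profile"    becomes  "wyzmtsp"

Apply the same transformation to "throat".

The shift depends on letter class: consonant f→m is +7, but vowel o→z is +11. Vowels shift forward by 11 and consonants shift forward by 7.
For throat: t(cons)+7=a, h(cons)+7=o, r(cons)+7=y, o(vowel)+11=z, a(vowel)+11=l, t(cons)+7=a.

aoyzla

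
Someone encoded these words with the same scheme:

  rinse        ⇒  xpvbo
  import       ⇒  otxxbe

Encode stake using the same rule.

In rinse: r→x is +6, i→p is +7, n→v is +8, s→b is +9 — the shift increases by 1 each position. Letter i (0-indexed) is shifted by i+6, so successive shifts are 6, 7, 8, ….
Applying it to stake: s+6=y, t+7=a, a+8=i, k+9=t, e+10=o.

yaito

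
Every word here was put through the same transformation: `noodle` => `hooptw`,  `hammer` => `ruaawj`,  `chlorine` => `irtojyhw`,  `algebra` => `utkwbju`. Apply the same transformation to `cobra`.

n(13)→h(7) and o(14)→o(14) fit y≡7x+20 (mod 26); the inverse of 7 mod 26 is 15. Each letter's alphabet position (a=0..z=25) is mapped through 7·x+20 mod 26 — an affine cipher.
For cobra: c(2)→7·2+20≡8=i; o(14)→7·14+20≡14=o; b(1)→7·1+20≡1=b; r(17)→7·17+20≡9=j; a(0)→7·0+20≡20=u (all mod 26).

iobju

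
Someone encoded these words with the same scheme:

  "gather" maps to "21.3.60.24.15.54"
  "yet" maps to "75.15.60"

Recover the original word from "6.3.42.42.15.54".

banner

g(#7)→21 and a(#1)→3: differences scale by 3, so n = 3·pos + 0. Each letter becomes 3×(its alphabet position, a=1..z=26).
Reversing it on 6.3.42.42.15.54: 6→(6−0)÷3=2=b, 3→(3−0)÷3=1=a, 42→(42−0)÷3=14=n, 42→(42−0)÷3=14=n, 15→(15−0)÷3=5=e, 54→(54−0)÷3=18=r.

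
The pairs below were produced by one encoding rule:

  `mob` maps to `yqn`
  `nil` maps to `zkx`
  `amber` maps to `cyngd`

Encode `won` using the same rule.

The shift depends on letter class: consonant m→y is +12, but vowel o→q is +2. Two shifts are in play — +2 for a/e/i/o/u, +12 for every other letter.
On won: w(cons)+12=i, o(vowel)+2=q, n(cons)+12=z.

iqz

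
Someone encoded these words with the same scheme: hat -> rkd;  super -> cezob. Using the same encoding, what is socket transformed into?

cymuod

Compare letters: h→r is +10, a→k is +10, t→d is +10 — a constant shift. Every letter moves 10 places later in the alphabet, wrapping around z→a.
On socket: s+10=c, o+10=y, c+10=m, k+10=u, e+10=o, t+10=d.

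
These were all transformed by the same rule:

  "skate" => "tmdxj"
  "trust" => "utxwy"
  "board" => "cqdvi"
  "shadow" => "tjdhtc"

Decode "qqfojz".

pocket

In skate: s→t is +1, k→m is +2, a→d is +3, t→x is +4 — the shift increases by 1 each position. The shift increases by 1 at each position, starting from +1: 1, 2, 3, ….
Decoding qqfojz: q−1=p, q−2=o, f−3=c, o−4=k, j−5=e, z−6=t.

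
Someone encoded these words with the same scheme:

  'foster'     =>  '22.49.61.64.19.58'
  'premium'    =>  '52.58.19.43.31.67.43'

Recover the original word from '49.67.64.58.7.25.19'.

outrage

The formula is n = 3×(alphabet index, a=1) + 4.
Reversing it on 49.67.64.58.7.25.19: 49→(49−4)÷3=15=o, 67→(67−4)÷3=21=u, 64→(64−4)÷3=20=t, 58→(58−4)÷3=18=r, 7→(7−4)÷3=1=a, 25→(25−4)÷3=7=g, 19→(19−4)÷3=5=e.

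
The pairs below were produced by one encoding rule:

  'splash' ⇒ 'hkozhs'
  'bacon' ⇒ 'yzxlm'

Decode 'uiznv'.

Each pair mirrors across the alphabet (s↔h, p↔k, l↔o): positions sum to 25. This is the alphabet-reversal cipher (Atbash): a becomes z, b becomes y, etc.
Decoding uiznv: u↔f, i↔r, z↔a, n↔m, v↔e.

frame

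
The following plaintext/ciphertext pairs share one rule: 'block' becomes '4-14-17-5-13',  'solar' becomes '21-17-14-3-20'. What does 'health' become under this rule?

b is letter #2 and maps to 4: an offset of 2. The number is (letter's place in the alphabet, a=1) + 2.
On health: h=8→10, e=5→7, a=1→3, l=12→14, t=20→22, h=8→10.

10-7-3-14-22-10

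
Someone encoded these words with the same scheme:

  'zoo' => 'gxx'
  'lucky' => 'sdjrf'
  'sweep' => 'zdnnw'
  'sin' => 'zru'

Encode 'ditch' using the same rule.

The shift depends on letter class: consonant z→g is +7, but vowel o→x is +9. The rule splits by letter class: vowels +9, consonants +7.
Applying it to ditch: d(cons)+7=k, i(vowel)+9=r, t(cons)+7=a, c(cons)+7=j, h(cons)+7=o.

krajo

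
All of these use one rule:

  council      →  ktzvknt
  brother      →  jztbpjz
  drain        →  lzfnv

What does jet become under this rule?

rjb

The shift depends on letter class: consonant c→k is +8, but vowel o→t is +5. Vowels shift forward by 5 and consonants shift forward by 8.
On jet: j(cons)+8=r, e(vowel)+5=j, t(cons)+8=b.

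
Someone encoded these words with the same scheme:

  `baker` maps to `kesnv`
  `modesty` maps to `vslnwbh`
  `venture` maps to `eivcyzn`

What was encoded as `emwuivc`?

violent

Shifts by position in baker: pos 0: b→k (+9), pos 1: a→e (+4), pos 2: k→s (+8), pos 3: e→n (+9), pos 4: r→v (+4) — repeating every 3. The shifts repeat in a cycle of length 3: positions 0,1,… shift by +9, +4, +8, then the pattern repeats.
Decoding emwuivc: e−9=v, m−4=i, w−8=o, u−9=l, i−4=e, v−8=n, c−9=t.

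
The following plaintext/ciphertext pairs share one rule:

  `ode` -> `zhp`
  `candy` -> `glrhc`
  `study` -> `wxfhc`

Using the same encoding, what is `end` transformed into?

The shift depends on letter class: consonant d→h is +4, but vowel o→z is +11. Vowels shift forward by 11 and consonants shift forward by 4.
Applying it to end: e(vowel)+11=p, n(cons)+4=r, d(cons)+4=h.

prh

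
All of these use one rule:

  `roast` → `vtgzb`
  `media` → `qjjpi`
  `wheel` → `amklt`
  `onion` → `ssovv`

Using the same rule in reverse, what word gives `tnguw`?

Letter i (0-indexed) is shifted by i+4, so successive shifts are 4, 5, 6, ….
Reversing it on tnguw: t−4=p, n−5=i, g−6=a, u−7=n, w−8=o.

piano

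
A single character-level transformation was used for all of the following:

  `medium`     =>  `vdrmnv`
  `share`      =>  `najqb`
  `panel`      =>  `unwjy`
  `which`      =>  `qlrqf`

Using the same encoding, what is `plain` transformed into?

wrjuy

The output letters match the input read backwards, each shifted +9: medium reversed is muidem. Two steps: reverse the string, then apply a Caesar shift of +9.
For plain: reverse → nialp; then shift: n+9=w, i+9=r, a+9=j, l+9=u, p+9=y.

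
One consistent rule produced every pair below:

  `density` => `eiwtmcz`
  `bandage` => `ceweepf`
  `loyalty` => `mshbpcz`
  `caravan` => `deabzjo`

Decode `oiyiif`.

nephew

The shifts repeat in a cycle of length 3: positions 0,1,… shift by +1, +4, +9, then the pattern repeats.
Decoding oiyiif: o−1=n, i−4=e, y−9=p, i−1=h, i−4=e, f−9=w.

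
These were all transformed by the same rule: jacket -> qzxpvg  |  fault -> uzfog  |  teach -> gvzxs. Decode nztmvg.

Each pair mirrors across the alphabet (j↔q, a↔z, c↔x): positions sum to 25. Letters are reflected about the middle of the alphabet (position → 25−position): Atbash.
Reversing it on nztmvg: n↔m, z↔a, t↔g, m↔n, v↔e, g↔t.

magnet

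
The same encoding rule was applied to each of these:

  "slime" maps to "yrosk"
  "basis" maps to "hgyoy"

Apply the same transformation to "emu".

ksa

Compare letters: s→y is +6, l→r is +6, i→o is +6 — a constant shift. It's a constant shift of +6 (ROT6).
Applying it to emu: e+6=k, m+6=s, u+6=a.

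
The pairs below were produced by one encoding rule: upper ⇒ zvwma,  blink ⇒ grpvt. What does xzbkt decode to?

In upper: u→z is +5, p→v is +6, p→w is +7, e→m is +8 — the shift increases by 1 each position. Letter i (0-indexed) is shifted by i+5, so successive shifts are 5, 6, 7, ….
Undoing it on xzbkt: x−5=s, z−6=t, b−7=u, k−8=c, t−9=k.

stuck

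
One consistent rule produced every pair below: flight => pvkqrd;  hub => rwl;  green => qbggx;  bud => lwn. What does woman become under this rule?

The shift depends on letter class: consonant f→p is +10, but vowel i→k is +2. Two shifts are in play — +2 for a/e/i/o/u, +10 for every other letter.
For woman: w(cons)+10=g, o(vowel)+2=q, m(cons)+10=w, a(vowel)+2=c, n(cons)+10=x.

gqwcx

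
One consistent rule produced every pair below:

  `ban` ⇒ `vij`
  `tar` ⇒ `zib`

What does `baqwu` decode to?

moist

The output letters match the input read backwards, each shifted +8: ban reversed is nab. Read the word backwards and shift each letter +8.
Reversing it on baqwu: shift back: b−8=t, a−8=s, q−8=i, w−8=o, u−8=m → tsiom; then reverse → moist.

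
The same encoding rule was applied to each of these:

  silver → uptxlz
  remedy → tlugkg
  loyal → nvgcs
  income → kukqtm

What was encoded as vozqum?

throne

Shifts by position in silver: pos 0: s→u (+2), pos 1: i→p (+7), pos 2: l→t (+8), pos 3: v→x (+2), pos 4: e→l (+7), pos 5: r→z (+8) — repeating every 3. A repeating key of period 3 is used — shifts +2, +7, +8 over and over.
Undoing it on vozqum: v−2=t, o−7=h, z−8=r, q−2=o, u−7=n, m−8=e.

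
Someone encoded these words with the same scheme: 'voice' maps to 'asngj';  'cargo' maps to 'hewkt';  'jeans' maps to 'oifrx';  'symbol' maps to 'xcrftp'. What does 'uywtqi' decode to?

Shifts by position in voice: pos 0: v→a (+5), pos 1: o→s (+4), pos 2: i→n (+5), pos 3: c→g (+4) — repeating every 2. The shifts repeat in a cycle of length 2: positions 0,1,… shift by +5, +4, then the pattern repeats.
Undoing it on uywtqi: u−5=p, y−4=u, w−5=r, t−4=p, q−5=l, i−4=e.

purple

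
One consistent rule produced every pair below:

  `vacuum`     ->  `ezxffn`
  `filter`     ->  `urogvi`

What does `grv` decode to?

Letters are reflected about the middle of the alphabet (position → 25−position): Atbash.
Reversing it on grv: g↔t, r↔i, v↔e.

tie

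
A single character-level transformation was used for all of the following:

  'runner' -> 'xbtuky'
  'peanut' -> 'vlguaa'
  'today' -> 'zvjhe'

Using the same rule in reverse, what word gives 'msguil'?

glance

Shifts by position in runner: pos 0: r→x (+6), pos 1: u→b (+7), pos 2: n→t (+6), pos 3: n→u (+7) — repeating every 2. The shifts repeat in a cycle of length 2: positions 0,1,… shift by +6, +7, then the pattern repeats.
Reversing it on msguil: m−6=g, s−7=l, g−6=a, u−7=n, i−6=c, l−7=e.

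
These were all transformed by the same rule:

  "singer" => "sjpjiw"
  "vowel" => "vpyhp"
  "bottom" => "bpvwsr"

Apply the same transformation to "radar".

The shift increases by 1 at each position, starting from +0: 0, 1, 2, ….
Applying it to radar: r+0=r, a+1=b, d+2=f, a+3=d, r+4=v.

rbfdv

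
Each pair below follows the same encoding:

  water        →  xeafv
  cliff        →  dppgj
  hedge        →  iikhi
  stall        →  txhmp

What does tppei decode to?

Shifts by position in water: pos 0: w→x (+1), pos 1: a→e (+4), pos 2: t→a (+7), pos 3: e→f (+1), pos 4: r→v (+4) — repeating every 3. It's a Vigenère-style cipher with numeric key [1,4,7]: position i shifts by key[i mod 3].
Reversing it on tppei: t−1=s, p−4=l, p−7=i, e−1=d, i−4=e.

slide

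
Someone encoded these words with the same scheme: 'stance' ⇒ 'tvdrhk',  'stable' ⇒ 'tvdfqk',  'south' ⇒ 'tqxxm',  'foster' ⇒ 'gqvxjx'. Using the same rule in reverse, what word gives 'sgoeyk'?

Each letter shifts forward by (position + 1), i.e. 1, 2, 3, … — the shift grows by one for each successive letter.
Undoing it on sgoeyk: s−1=r, g−2=e, o−3=l, e−4=a, y−5=t, k−6=e.

relate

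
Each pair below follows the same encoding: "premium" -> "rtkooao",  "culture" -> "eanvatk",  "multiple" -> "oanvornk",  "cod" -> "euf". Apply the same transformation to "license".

The shift depends on letter class: consonant p→r is +2, but vowel e→k is +6. Vowels shift forward by 6 and consonants shift forward by 2.
Applying it to license: l(cons)+2=n, i(vowel)+6=o, c(cons)+2=e, e(vowel)+6=k, n(cons)+2=p, s(cons)+2=u, e(vowel)+6=k.

noekpuk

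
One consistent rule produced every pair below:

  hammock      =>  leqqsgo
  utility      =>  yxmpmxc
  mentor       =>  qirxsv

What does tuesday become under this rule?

xyiwhec

Compare letters: h→l is +4, a→e is +4, m→q is +4 — a constant shift. This is a Caesar cipher with shift 4.
On tuesday: t+4=x, u+4=y, e+4=i, s+4=w, d+4=h, a+4=e, y+4=c.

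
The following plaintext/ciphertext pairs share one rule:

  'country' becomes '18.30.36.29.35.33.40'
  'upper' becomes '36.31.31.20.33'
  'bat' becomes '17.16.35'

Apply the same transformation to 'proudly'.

c is letter #3 and maps to 18: an offset of 15. Letters become their 1-based position plus 15 (so a→16, b→17, …).
For proudly: p=16→31, r=18→33, o=15→30, u=21→36, d=4→19, l=12→27, y=25→40.

31.33.30.36.19.27.40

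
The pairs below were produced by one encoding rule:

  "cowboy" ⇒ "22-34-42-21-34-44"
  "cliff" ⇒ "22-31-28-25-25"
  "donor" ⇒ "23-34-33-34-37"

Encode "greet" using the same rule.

26-37-24-24-39

c is letter #3 and maps to 22: an offset of 19. Each letter is replaced by its alphabet position (a=1..z=26) + 19.
For greet: g=7→26, r=18→37, e=5→24, e=5→24, t=20→39.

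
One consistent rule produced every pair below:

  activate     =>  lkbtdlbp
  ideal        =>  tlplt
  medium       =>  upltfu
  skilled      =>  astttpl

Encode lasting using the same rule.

The shift depends on letter class: consonant c→k is +8, but vowel a→l is +11. Vowels shift forward by 11 and consonants shift forward by 8.
On lasting: l(cons)+8=t, a(vowel)+11=l, s(cons)+8=a, t(cons)+8=b, i(vowel)+11=t, n(cons)+8=v, g(cons)+8=o.

tlabtvo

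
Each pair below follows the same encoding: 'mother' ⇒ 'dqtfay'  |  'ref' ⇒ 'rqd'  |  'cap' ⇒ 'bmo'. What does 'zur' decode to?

fin

The output letters match the input read backwards, each shifted +12: mother reversed is rehtom. Read the word backwards and shift each letter +12.
Reversing it on zur: shift back: z−12=n, u−12=i, r−12=f → nif; then reverse → fin.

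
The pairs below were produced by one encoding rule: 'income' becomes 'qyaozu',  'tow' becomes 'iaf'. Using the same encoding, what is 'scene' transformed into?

qzqoe

The output letters match the input read backwards, each shifted +12: income reversed is emocni. Read the word backwards and shift each letter +12.
For scene: reverse → enecs; then shift: e+12=q, n+12=z, e+12=q, c+12=o, s+12=e.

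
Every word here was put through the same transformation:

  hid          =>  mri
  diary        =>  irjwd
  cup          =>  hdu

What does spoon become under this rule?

Vowels shift forward by 9 and consonants shift forward by 5.
For spoon: s(cons)+5=x, p(cons)+5=u, o(vowel)+9=x, o(vowel)+9=x, n(cons)+5=s.

xuxxs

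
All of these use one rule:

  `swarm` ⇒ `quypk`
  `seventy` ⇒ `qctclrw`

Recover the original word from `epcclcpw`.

greenery

Compare letters: s→q is +24, w→u is +24, a→y is +24 — a constant shift. It's a constant shift of +24 (ROT24).
Undoing it on epcclcpw: e−24=g, p−24=r, c−24=e, c−24=e, l−24=n, c−24=e, p−24=r, w−24=y.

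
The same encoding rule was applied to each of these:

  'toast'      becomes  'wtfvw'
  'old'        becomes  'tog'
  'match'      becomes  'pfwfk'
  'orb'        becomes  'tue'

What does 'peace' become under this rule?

The shift depends on letter class: consonant t→w is +3, but vowel o→t is +5. Vowels shift forward by 5 and consonants shift forward by 3.
For peace: p(cons)+3=s, e(vowel)+5=j, a(vowel)+5=f, c(cons)+3=f, e(vowel)+5=j.

sjffj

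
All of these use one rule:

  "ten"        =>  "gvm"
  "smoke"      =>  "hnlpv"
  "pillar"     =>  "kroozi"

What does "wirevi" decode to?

Each pair mirrors across the alphabet (t↔g, e↔v, n↔m): positions sum to 25. Letters are reflected about the middle of the alphabet (position → 25−position): Atbash.
Reversing it on wirevi: w↔d, i↔r, r↔i, e↔v, v↔e, i↔r.

driver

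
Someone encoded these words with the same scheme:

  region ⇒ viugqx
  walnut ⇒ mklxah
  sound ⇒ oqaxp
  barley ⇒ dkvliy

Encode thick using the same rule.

hngws

r(17)→v(21) and e(4)→i(8) fit y≡19x+10 (mod 26); the inverse of 19 mod 26 is 11. Treating letters as 0–25, the rule is x ↦ 19x + 10 (mod 26).
Applying it to thick: t(19)→19·19+10≡7=h; h(7)→19·7+10≡13=n; i(8)→19·8+10≡6=g; c(2)→19·2+10≡22=w; k(10)→19·10+10≡18=s (all mod 26).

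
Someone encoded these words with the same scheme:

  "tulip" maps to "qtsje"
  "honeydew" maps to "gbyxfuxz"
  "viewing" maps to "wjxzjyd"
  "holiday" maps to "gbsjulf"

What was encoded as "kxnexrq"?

respect

Treating letters as 0–25, the rule is x ↦ 3x + 11 (mod 26).
Reversing it on kxnexrq: k(10)→9·(10−11)≡17=r; x(23)→9·(23−11)≡4=e; n(13)→9·(13−11)≡18=s; e(4)→9·(4−11)≡15=p; x(23)→9·(23−11)≡4=e; r(17)→9·(17−11)≡2=c; q(16)→9·(16−11)≡19=t (all mod 26).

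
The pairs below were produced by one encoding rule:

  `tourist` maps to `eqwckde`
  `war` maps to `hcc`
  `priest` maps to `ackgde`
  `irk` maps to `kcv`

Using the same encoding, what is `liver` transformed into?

wkggc

The rule splits by letter class: vowels +2, consonants +11.
For liver: l(cons)+11=w, i(vowel)+2=k, v(cons)+11=g, e(vowel)+2=g, r(cons)+11=c.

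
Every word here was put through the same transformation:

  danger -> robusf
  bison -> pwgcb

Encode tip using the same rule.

Each letter is shifted forward by 14 in the alphabet (a Caesar shift of +14).
For tip: t+14=h, i+14=w, p+14=d.

hwd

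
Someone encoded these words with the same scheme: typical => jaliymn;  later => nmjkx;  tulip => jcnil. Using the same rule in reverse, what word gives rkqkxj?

desert

t(19)→j(9) and y(24)→a(0) fit y≡19x+12 (mod 26); the inverse of 19 mod 26 is 11. Each letter's alphabet position (a=0..z=25) is mapped through 19·x+12 mod 26 — an affine cipher.
Reversing it on rkqkxj: r(17)→11·(17−12)≡3=d; k(10)→11·(10−12)≡4=e; q(16)→11·(16−12)≡18=s; k(10)→11·(10−12)≡4=e; x(23)→11·(23−12)≡17=r; j(9)→11·(9−12)≡19=t (all mod 26).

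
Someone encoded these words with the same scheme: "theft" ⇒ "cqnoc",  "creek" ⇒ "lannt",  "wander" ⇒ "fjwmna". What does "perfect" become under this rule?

ynaonlc

Every letter moves 9 places later in the alphabet, wrapping around z→a.
Applying it to perfect: p+9=y, e+9=n, r+9=a, f+9=o, e+9=n, c+9=l, t+9=c.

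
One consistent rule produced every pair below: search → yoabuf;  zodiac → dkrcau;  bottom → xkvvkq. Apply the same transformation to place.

htauo

Each letter's alphabet position (a=0..z=25) is mapped through 23·x+0 mod 26 — an affine cipher.
On place: p(15)→23·15+0≡7=h; l(11)→23·11+0≡19=t; a(0)→23·0+0≡0=a; c(2)→23·2+0≡20=u; e(4)→23·4+0≡14=o (all mod 26).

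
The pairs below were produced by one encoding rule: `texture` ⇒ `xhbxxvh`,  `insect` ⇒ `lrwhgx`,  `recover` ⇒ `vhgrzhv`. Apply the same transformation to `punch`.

txrgl

The shift depends on letter class: consonant t→x is +4, but vowel e→h is +3. Two shifts are in play — +3 for a/e/i/o/u, +4 for every other letter.
On punch: p(cons)+4=t, u(vowel)+3=x, n(cons)+4=r, c(cons)+4=g, h(cons)+4=l.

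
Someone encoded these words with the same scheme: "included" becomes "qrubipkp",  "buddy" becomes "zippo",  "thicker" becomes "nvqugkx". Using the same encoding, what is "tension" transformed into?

i(8)→q(16) and n(13)→r(17) fit y≡21x+4 (mod 26); the inverse of 21 mod 26 is 5. Treating letters as 0–25, the rule is x ↦ 21x + 4 (mod 26).
Applying it to tension: t(19)→21·19+4≡13=n; e(4)→21·4+4≡10=k; n(13)→21·13+4≡17=r; s(18)→21·18+4≡18=s; i(8)→21·8+4≡16=q; o(14)→21·14+4≡12=m; n(13)→21·13+4≡17=r (all mod 26).

nkrsqmr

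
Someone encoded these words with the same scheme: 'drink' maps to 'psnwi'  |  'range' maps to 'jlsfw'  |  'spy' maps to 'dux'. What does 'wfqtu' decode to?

polar

Read the word backwards and shift each letter +5.
Decoding wfqtu: shift back: w−5=r, f−5=a, q−5=l, t−5=o, u−5=p → ralop; then reverse → polar.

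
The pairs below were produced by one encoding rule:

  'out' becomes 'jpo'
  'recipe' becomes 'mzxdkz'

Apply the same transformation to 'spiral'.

This is a Caesar cipher with shift 21.
For spiral: s+21=n, p+21=k, i+21=d, r+21=m, a+21=v, l+21=g.

nkdmvg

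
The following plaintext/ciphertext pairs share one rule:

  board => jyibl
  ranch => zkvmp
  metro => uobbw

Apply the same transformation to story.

adwbg

The shifts repeat in a cycle of length 2: positions 0,1,… shift by +8, +10, then the pattern repeats.
Applying it to story: s+8=a, t+10=d, o+8=w, r+10=b, y+8=g.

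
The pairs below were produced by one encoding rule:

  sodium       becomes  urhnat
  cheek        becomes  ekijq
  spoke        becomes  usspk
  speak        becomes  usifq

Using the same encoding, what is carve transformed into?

edvak

In sodium: s→u is +2, o→r is +3, d→h is +4, i→n is +5 — the shift increases by 1 each position. The shift increases by 1 at each position, starting from +2: 2, 3, 4, ….
On carve: c+2=e, a+3=d, r+4=v, v+5=a, e+6=k.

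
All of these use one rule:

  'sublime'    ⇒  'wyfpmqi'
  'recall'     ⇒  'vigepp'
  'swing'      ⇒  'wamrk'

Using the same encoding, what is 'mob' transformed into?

Every letter moves 4 places later in the alphabet, wrapping around z→a.
For mob: m+4=q, o+4=s, b+4=f.

qsf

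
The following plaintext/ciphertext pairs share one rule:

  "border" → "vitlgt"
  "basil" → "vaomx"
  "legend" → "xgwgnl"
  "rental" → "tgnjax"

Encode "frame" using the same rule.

This is an affine cipher: with a=0,…,z=25, each position x becomes (21x+0) mod 26.
On frame: f(5)→21·5+0≡1=b; r(17)→21·17+0≡19=t; a(0)→21·0+0≡0=a; m(12)→21·12+0≡18=s; e(4)→21·4+0≡6=g (all mod 26).

btasg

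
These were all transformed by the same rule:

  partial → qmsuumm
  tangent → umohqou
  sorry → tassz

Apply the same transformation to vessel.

The rule splits by letter class: vowels +12, consonants +1.
For vessel: v(cons)+1=w, e(vowel)+12=q, s(cons)+1=t, s(cons)+1=t, e(vowel)+12=q, l(cons)+1=m.

wqttqm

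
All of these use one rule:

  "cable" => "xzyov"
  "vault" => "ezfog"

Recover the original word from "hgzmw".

stand

Each pair mirrors across the alphabet (c↔x, a↔z, b↔y): positions sum to 25. Each letter is replaced by its mirror in the alphabet: a↔z, b↔y, c↔x, and so on (the Atbash cipher).
Decoding hgzmw: h↔s, g↔t, z↔a, m↔n, w↔d.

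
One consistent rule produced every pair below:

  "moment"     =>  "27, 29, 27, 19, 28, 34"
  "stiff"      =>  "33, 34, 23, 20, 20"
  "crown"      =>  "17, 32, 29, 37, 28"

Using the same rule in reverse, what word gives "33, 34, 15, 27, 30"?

m is letter #13 and maps to 27: an offset of 14. Letters become their 1-based position plus 14 (so a→15, b→16, …).
Reversing it on 33, 34, 15, 27, 30: 33→(33−14)÷1=19=s, 34→(34−14)÷1=20=t, 15→(15−14)÷1=1=a, 27→(27−14)÷1=13=m, 30→(30−14)÷1=16=p.

stamp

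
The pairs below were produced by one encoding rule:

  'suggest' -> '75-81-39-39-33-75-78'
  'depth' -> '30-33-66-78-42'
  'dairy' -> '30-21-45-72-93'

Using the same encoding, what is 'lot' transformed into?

s(#19)→75 and u(#21)→81: differences scale by 3, so n = 3·pos + 18. The formula is n = 3×(alphabet index, a=1) + 18.
On lot: l=12→54, o=15→63, t=20→78.

54-63-78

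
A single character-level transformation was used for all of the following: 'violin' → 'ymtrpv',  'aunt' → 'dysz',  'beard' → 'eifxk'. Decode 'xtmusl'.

uphold

In violin: v→y is +3, i→m is +4, o→t is +5, l→r is +6 — the shift increases by 1 each position. Letter i (0-indexed) is shifted by i+3, so successive shifts are 3, 4, 5, ….
Reversing it on xtmusl: x−3=u, t−4=p, m−5=h, u−6=o, s−7=l, l−8=d.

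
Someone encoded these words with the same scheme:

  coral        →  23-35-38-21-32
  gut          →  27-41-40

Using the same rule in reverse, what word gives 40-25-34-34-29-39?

tennis

c is letter #3 and maps to 23: an offset of 20. The number is (letter's place in the alphabet, a=1) + 20.
Undoing it on 40-25-34-34-29-39: 40→(40−20)÷1=20=t, 25→(25−20)÷1=5=e, 34→(34−20)÷1=14=n, 34→(34−20)÷1=14=n, 29→(29−20)÷1=9=i, 39→(39−20)÷1=19=s.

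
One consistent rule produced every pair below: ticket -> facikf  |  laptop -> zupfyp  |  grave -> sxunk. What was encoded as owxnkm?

t(19)→f(5) and i(8)→a(0) fit y≡17x+20 (mod 26); the inverse of 17 mod 26 is 23. This is an affine cipher: with a=0,…,z=25, each position x becomes (17x+20) mod 26.
Undoing it on owxnkm: o(14)→23·(14−20)≡18=s; w(22)→23·(22−20)≡20=u; x(23)→23·(23−20)≡17=r; n(13)→23·(13−20)≡21=v; k(10)→23·(10−20)≡4=e; m(12)→23·(12−20)≡24=y (all mod 26).

survey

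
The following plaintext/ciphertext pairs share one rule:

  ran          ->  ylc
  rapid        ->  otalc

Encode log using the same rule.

rzw

Read the word backwards and shift each letter +11.
Applying it to log: reverse → gol; then shift: g+11=r, o+11=z, l+11=w.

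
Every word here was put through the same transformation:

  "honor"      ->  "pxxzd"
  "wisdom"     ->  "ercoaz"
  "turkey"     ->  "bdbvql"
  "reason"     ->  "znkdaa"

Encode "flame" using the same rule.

nukxq

In honor: h→p is +8, o→x is +9, n→x is +10, o→z is +11 — the shift increases by 1 each position. The shift increases by 1 at each position, starting from +8: 8, 9, 10, ….
For flame: f+8=n, l+9=u, a+10=k, m+11=x, e+12=q.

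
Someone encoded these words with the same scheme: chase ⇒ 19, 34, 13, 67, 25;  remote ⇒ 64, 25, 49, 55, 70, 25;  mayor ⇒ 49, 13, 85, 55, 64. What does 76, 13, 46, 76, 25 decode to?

valve

c(#3)→19 and h(#8)→34: differences scale by 3, so n = 3·pos + 10. With a=1..z=26, the number is 3·pos + 10.
Undoing it on 76, 13, 46, 76, 25: 76→(76−10)÷3=22=v, 13→(13−10)÷3=1=a, 46→(46−10)÷3=12=l, 76→(76−10)÷3=22=v, 25→(25−10)÷3=5=e.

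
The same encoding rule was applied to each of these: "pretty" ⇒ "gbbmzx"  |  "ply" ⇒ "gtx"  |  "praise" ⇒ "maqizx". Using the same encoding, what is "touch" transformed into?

pkcwb

The output letters match the input read backwards, each shifted +8: pretty reversed is ytterp. Two steps: reverse the string, then apply a Caesar shift of +8.
For touch: reverse → hcuot; then shift: h+8=p, c+8=k, u+8=c, o+8=w, t+8=b.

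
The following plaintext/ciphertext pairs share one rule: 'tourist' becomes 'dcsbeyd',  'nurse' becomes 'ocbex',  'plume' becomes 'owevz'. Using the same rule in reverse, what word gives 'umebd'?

The word is reversed, then every letter is shifted forward by 10.
Decoding umebd: shift back: u−10=k, m−10=c, e−10=u, b−10=r, d−10=t → kcurt; then reverse → truck.

truck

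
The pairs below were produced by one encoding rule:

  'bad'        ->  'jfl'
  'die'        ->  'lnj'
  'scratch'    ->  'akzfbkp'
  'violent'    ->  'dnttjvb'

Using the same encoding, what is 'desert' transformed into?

ljajzb

The shift depends on letter class: consonant b→j is +8, but vowel a→f is +5. Vowels shift forward by 5 and consonants shift forward by 8.
Applying it to desert: d(cons)+8=l, e(vowel)+5=j, s(cons)+8=a, e(vowel)+5=j, r(cons)+8=z, t(cons)+8=b.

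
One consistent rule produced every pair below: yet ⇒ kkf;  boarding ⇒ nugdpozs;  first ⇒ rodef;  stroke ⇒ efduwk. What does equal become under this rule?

kcagx

The shift depends on letter class: consonant y→k is +12, but vowel e→k is +6. Two shifts are in play — +6 for a/e/i/o/u, +12 for every other letter.
For equal: e(vowel)+6=k, q(cons)+12=c, u(vowel)+6=a, a(vowel)+6=g, l(cons)+12=x.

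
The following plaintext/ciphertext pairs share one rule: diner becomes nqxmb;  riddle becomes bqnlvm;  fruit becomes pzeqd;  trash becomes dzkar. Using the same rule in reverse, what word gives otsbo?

elite

A repeating key of period 2 is used — shifts +10, +8 over and over.
Reversing it on otsbo: o−10=e, t−8=l, s−10=i, b−8=t, o−10=e.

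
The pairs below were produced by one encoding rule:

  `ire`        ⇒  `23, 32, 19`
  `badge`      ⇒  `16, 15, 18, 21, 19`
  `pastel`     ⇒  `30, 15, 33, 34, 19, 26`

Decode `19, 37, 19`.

ewe

i is letter #9 and maps to 23: an offset of 14. Each letter is replaced by its alphabet position (a=1..z=26) + 14.
Decoding 19, 37, 19: 19→(19−14)÷1=5=e, 37→(37−14)÷1=23=w, 19→(19−14)÷1=5=e.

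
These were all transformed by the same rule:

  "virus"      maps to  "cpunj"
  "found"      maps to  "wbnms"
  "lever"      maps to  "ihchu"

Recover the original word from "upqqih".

ripple

This is an affine cipher: with a=0,…,z=25, each position x becomes (15x+25) mod 26.
Decoding upqqih: u(20)→7·(20−25)≡17=r; p(15)→7·(15−25)≡8=i; q(16)→7·(16−25)≡15=p; q(16)→7·(16−25)≡15=p; i(8)→7·(8−25)≡11=l; h(7)→7·(7−25)≡4=e (all mod 26).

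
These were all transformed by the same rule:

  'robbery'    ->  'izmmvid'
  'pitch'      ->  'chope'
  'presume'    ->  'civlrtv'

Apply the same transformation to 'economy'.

r(17)→i(8) and o(14)→z(25) fit y≡3x+9 (mod 26); the inverse of 3 mod 26 is 9. Each letter's alphabet position (a=0..z=25) is mapped through 3·x+9 mod 26 — an affine cipher.
Applying it to economy: e(4)→3·4+9≡21=v; c(2)→3·2+9≡15=p; o(14)→3·14+9≡25=z; n(13)→3·13+9≡22=w; o(14)→3·14+9≡25=z; m(12)→3·12+9≡19=t; y(24)→3·24+9≡3=d (all mod 26).

vpzwztd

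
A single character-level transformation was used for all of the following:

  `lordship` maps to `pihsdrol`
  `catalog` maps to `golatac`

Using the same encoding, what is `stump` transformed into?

The output letters match the input read backwards: lordship reversed is pihsdrol. The word is simply reversed.
Applying it to stump: reverse → pmuts.

pmuts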